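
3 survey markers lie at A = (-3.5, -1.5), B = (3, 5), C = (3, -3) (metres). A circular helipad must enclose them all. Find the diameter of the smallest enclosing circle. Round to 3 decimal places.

Side lengths²: AB² = 84.5, AC² = 44.5, BC² = 64.
Since AB² = 84.5 < 64 + 44.5 = 108.5, the triangle is acute, so the smallest enclosing circle is the circumcircle.
Circumcentre = (0.5, 1), r² = 22.25.
Diameter = 2r = 2√(22.25) ≈ 9.434.

9.434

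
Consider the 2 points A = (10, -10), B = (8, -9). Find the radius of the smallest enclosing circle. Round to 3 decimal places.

1.118

The smallest circle enclosing two points has them as diameter endpoints.
Centre = midpoint = (9, -9.5); r² = |AB|²/4 = 5/4 = 1.25.
r = √(1.25) ≈ 1.118.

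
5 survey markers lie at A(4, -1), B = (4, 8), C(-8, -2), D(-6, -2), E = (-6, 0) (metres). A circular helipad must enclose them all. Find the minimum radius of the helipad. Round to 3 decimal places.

7.810

By Welzl's lemma the MEC is supported by two points (diametrically opposite) or three points (on a circumcircle).
The farthest pair is B–C with squared distance 244. The circle on this segment as diameter has centre (-2, 3) and r² = 244/4 = 61.
Check A: distance² to centre = 52 ≤ 61, so it lies inside.
All remaining points lie in this disk, and no smaller disk contains both endpoints, so this is the minimum enclosing circle.
r = √61 ≈ 7.810.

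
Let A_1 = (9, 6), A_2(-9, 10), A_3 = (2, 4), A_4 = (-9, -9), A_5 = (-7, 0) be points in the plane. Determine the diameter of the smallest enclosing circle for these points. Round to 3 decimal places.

24.002

A smallest enclosing disk is always determined by at most three of the input points on its boundary.
The minimum enclosing circle is determined by three boundary points: A_1, A_2, A_4.
Their circumcentre is (-5/3, 0.5) with r² = 5185/36.
The farthest remaining point A_5 is at distance² 1033/36 ≤ 5185/36.
Diameter = 2r = 2√(5185/36) ≈ 24.002.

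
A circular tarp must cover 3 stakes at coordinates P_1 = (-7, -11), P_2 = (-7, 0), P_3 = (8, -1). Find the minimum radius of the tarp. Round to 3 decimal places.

9.034

Side lengths²: P_1P_2² = 121, P_1P_3² = 325, P_2P_3² = 226.
Since P_1P_3² = 325 < 226 + 121 = 347, the triangle is acute, so the smallest enclosing circle is the circumcircle.
Circumcentre = (1/6, -5.5), r² = 1469/18.
r = √(1469/18) ≈ 9.034.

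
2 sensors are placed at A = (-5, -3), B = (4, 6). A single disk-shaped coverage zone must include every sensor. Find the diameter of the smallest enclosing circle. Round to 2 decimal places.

The smallest circle enclosing two points has them as diameter endpoints.
Centre = midpoint = (-0.5, 1.5); r² = |AB|²/4 = 162/4 = 40.5.
Diameter = 2r = 2√(40.5) ≈ 12.73.

12.73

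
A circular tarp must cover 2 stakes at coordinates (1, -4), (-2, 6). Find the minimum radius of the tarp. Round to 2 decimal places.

5.22

The smallest circle enclosing two points has them as diameter endpoints.
Centre = midpoint = (-0.5, 1); r² = |(1, -4)−(-2, 6)|²/4 = 109/4 = 27.25.
r = √(27.25) ≈ 5.22.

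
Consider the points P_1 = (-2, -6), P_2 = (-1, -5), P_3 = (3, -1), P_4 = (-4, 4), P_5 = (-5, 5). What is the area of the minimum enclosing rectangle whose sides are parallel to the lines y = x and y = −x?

70

In coordinates u = x + y, v = x − y the rectangle is axis-aligned; the map (x,y)→(u,v) scales areas by 2.
u-values: -8, -6, 2, 0, 0; range = 2 − (-8) = 10.
v-values: 4, 4, 4, -8, -10; range = 4 − (-10) = 14.
Area = (10 × 14) / 2 = 70.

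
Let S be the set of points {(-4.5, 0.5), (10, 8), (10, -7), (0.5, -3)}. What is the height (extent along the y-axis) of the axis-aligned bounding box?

max y = 8, min y = -7, so height = 15.

15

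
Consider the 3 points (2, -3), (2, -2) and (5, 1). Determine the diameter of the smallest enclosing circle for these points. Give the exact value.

Call the three points A, B, C in the order given.
Side lengths²: AB² = 1, AC² = 25, BC² = 18.
Since AC² = 25 ≥ 18 + 1 = 19, the angle opposite AC is not acute, so the smallest enclosing circle has AC as diameter.
Centre = midpoint of AC = (3.5, -1), r² = 25/4 = 6.25.
Diameter = 2r = 2√(6.25) = 5.

5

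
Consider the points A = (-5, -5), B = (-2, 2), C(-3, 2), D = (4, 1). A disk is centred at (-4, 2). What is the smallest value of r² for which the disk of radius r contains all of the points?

The required radius is the distance from (-4, 2) to the farthest point.
Squared distances: 50, 4, 1, 65.
Maximum is 65, attained at D.

65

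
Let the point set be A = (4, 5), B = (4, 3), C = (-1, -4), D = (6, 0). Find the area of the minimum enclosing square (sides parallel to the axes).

81

The bounding box has width 7 and height 9.
An axis-aligned square enclosing the set must have side ≥ max(width, height).
So the minimum side is max(7, 9) = 9.
Area = 9² = 81.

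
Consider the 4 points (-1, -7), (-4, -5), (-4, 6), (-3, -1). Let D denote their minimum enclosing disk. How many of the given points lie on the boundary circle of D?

The farthest pair is (-1, -7)–(-4, 6) with squared distance 178. The circle on this segment as diameter has centre (-2.5, -0.5) and r² = 178/4 = 44.5.
Check (-4, -5): distance² to centre = 22.5 ≤ 44.5, so it lies inside.
All remaining points lie in this disk, and no smaller disk contains both endpoints, so this is the minimum enclosing circle.
The points at distance exactly r from the centre are (-1, -7), (-4, 6) — 2 points.

2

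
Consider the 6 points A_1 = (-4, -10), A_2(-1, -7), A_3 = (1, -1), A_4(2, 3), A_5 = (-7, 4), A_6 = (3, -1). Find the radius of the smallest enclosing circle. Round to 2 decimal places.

The minimum enclosing circle is determined by three boundary points: A_1, A_4, A_5.
Their circumcentre is (-19/6, -2.5) with r² = 1025/18.
The farthest remaining point A_6 is at distance² 725/18 ≤ 1025/18.
r = √(1025/18) ≈ 7.55.

7.55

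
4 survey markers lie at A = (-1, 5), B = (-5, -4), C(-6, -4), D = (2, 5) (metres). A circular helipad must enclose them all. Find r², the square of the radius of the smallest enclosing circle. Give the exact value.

The farthest pair is C–D with squared distance 145. The circle on this segment as diameter has centre (-2, 0.5) and r² = 145/4 = 36.25.
Check A: distance² to centre = 21.25 ≤ 36.25, so it lies inside.
All remaining points lie in this disk, and no smaller disk contains both endpoints, so this is the minimum enclosing circle.

36.25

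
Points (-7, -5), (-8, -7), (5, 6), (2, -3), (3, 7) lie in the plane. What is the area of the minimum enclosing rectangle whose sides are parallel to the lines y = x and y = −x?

117

In coordinates u = x + y, v = x − y the rectangle is axis-aligned; the map (x,y)→(u,v) scales areas by 2.
u-values: -12, -15, 11, -1, 10; range = 11 − (-15) = 26.
v-values: -2, -1, -1, 5, -4; range = 5 − (-4) = 9.
Area = (26 × 9) / 2 = 117.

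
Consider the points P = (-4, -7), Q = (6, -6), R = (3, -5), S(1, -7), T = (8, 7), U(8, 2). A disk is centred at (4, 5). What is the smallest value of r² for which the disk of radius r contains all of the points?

The required radius is the distance from (4, 5) to the farthest point.
Squared distances: 208, 125, 101, 153, 20, 25.
Maximum is 208, attained at P.

208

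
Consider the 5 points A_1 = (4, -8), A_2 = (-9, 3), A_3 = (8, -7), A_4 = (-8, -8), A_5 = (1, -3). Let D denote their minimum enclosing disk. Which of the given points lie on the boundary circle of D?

A smallest enclosing disk is always determined by at most three of the input points on its boundary.
The farthest pair is A_2–A_3 with squared distance 389. The circle on this segment as diameter has centre (-0.5, -2) and r² = 389/4 = 97.25.
Check A_1: distance² to centre = 56.25 ≤ 97.25, so it lies inside.
All remaining points lie in this disk, and no smaller disk contains both endpoints, so this is the minimum enclosing circle.
The points at distance exactly r from the centre are A_2, A_3 — 2 points.

A_2, A_3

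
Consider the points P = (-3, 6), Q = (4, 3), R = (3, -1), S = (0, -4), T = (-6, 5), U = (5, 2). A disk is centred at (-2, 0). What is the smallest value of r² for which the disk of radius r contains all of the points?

The required radius is the distance from (-2, 0) to the farthest point.
Squared distances: 37, 45, 26, 20, 41, 53.
Maximum is 53, attained at U.

53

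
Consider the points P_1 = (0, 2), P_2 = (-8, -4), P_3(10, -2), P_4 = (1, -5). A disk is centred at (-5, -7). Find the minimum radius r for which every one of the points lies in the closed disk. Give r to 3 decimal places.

The required radius is the distance from (-5, -7) to the farthest point.
Squared distances: 106, 18, 250, 40.
Maximum is 250, attained at P_3.
r = √250 ≈ 15.811.

15.811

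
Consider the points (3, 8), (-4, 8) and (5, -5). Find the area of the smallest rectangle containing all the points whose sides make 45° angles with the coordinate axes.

121

In coordinates u = x + y, v = x − y the rectangle is axis-aligned; the map (x,y)→(u,v) scales areas by 2.
u-values: 11, 4, 0; range = 11 − 0 = 11.
v-values: -5, -12, 10; range = 10 − (-12) = 22.
Area = (11 × 22) / 2 = 121.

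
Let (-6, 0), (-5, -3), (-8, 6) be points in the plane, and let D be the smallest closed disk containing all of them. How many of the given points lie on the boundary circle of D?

Call the three points A, B, C in the order given.
Side lengths²: AB² = 10, AC² = 40, BC² = 90.
Since BC² = 90 ≥ 40 + 10 = 50, the angle opposite BC is not acute, so the smallest enclosing circle has BC as diameter.
Centre = midpoint of BC = (-6.5, 1.5), r² = 90/4 = 22.5.
The points at distance exactly r from the centre are (-5, -3), (-8, 6) — 2 points.

2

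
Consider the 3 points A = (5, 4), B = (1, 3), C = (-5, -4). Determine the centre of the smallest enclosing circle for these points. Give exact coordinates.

Side lengths²: AB² = 17, AC² = 164, BC² = 85.
Since AC² = 164 ≥ 85 + 17 = 102, the angle opposite AC is not acute, so the smallest enclosing circle has AC as diameter.
Centre = midpoint of AC = (0, 0), r² = 164/4 = 41.
Centre = (0, 0).

(0, 0)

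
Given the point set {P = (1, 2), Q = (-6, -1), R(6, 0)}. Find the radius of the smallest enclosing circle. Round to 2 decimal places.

Side lengths²: PQ² = 58, PR² = 29, QR² = 145.
Since QR² = 145 ≥ 58 + 29 = 87, the angle opposite QR is not acute, so the smallest enclosing circle has QR as diameter.
Centre = midpoint of QR = (0, -0.5), r² = 145/4 = 36.25.
r = √(36.25) ≈ 6.02.

6.02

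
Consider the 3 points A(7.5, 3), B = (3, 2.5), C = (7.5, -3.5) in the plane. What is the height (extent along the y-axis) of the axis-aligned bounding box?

6.5

max y = 3, min y = -3.5, so height = 6.5.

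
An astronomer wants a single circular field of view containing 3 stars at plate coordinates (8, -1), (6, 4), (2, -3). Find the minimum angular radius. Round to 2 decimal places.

Call the three points A, B, C in the order given.
Side lengths²: AB² = 29, AC² = 40, BC² = 65.
Since BC² = 65 < 40 + 29 = 69, the triangle is acute, so the smallest enclosing circle is the circumcircle.
Circumcentre = (143/34, 13/34), r² = 9425/578.
r = √(9425/578) ≈ 4.04.

4.04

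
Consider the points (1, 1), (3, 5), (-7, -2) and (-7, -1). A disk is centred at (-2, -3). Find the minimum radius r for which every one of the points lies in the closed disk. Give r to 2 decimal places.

9.43

The required radius is the distance from (-2, -3) to the farthest point.
Squared distances: 25, 89, 26, 29.
Maximum is 89, attained at (3, 5).
r = √89 ≈ 9.43.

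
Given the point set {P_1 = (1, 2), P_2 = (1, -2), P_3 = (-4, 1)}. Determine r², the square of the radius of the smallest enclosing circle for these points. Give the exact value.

8.84

Side lengths²: P_1P_2² = 16, P_1P_3² = 26, P_2P_3² = 34.
Since P_2P_3² = 34 < 26 + 16 = 42, the triangle is acute, so the smallest enclosing circle is the circumcircle.
Circumcentre = (-1.2, 0), r² = 8.84.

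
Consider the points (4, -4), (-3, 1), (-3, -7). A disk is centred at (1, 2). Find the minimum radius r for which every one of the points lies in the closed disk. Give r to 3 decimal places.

The required radius is the distance from (1, 2) to the farthest point.
Squared distances: 45, 17, 97.
Maximum is 97, attained at (-3, -7).
r = √97 ≈ 9.849.

9.849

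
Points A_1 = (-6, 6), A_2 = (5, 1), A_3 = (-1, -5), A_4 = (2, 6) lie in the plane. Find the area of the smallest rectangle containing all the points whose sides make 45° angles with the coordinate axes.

In coordinates u = x + y, v = x − y the rectangle is axis-aligned; the map (x,y)→(u,v) scales areas by 2.
u-values: 0, 6, -6, 8; range = 8 − (-6) = 14.
v-values: -12, 4, 4, -4; range = 4 − (-12) = 16.
Area = (14 × 16) / 2 = 112.

112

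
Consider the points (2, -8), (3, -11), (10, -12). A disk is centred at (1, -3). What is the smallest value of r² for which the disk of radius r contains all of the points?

162

The required radius is the distance from (1, -3) to the farthest point.
Squared distances: 26, 68, 162.
Maximum is 162, attained at (10, -12).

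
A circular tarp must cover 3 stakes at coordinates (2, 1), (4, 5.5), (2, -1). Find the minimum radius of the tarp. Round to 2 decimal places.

Call the three points A, B, C in the order given.
Side lengths²: AB² = 24.25, AC² = 4, BC² = 46.25.
Since BC² = 46.25 ≥ 24.25 + 4 = 28.25, the angle opposite BC is not acute, so the smallest enclosing circle has BC as diameter.
Centre = midpoint of BC = (3, 2.25), r² = 46.25/4 = 11.5625.
r = √(11.5625) ≈ 3.40.

3.40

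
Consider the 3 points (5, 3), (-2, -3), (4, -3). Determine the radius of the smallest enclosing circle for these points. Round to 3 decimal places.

4.610

Call the three points A, B, C in the order given.
Side lengths²: AB² = 85, AC² = 37, BC² = 36.
Since AB² = 85 ≥ 37 + 36 = 73, the angle opposite AB is not acute, so the smallest enclosing circle has AB as diameter.
Centre = midpoint of AB = (1.5, 0), r² = 85/4 = 21.25.
r = √(21.25) ≈ 4.610.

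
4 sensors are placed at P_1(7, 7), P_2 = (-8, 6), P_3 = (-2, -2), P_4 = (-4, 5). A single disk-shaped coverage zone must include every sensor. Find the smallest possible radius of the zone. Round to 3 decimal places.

7.593

The minimum enclosing circle of a finite set is fixed by two of the points (as a diameter) or three (as a circumcircle).
The minimum enclosing circle is determined by three boundary points: P_1, P_2, P_3.
Their circumcentre is (-3/7, 38/7) with r² = 2825/49.
The farthest remaining point P_4 is at distance² 634/49 ≤ 2825/49.
r = √(2825/49) ≈ 7.593.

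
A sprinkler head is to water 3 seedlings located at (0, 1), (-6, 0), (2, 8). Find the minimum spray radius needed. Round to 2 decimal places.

Call the three points A, B, C in the order given.
Side lengths²: AB² = 37, AC² = 53, BC² = 128.
Since BC² = 128 ≥ 53 + 37 = 90, the angle opposite BC is not acute, so the smallest enclosing circle has BC as diameter.
Centre = midpoint of BC = (-2, 4), r² = 128/4 = 32.
r = √32 ≈ 5.66.

5.66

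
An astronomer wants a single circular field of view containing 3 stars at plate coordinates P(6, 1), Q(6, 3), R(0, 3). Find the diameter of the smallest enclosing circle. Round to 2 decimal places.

6.32

Side lengths²: PQ² = 4, PR² = 40, QR² = 36.
Since PR² = 40 ≥ 36 + 4 = 40, the angle opposite PR is not acute, so the smallest enclosing circle has PR as diameter.
Centre = midpoint of PR = (3, 2), r² = 40/4 = 10.
Diameter = 2r = 2√10 ≈ 6.32.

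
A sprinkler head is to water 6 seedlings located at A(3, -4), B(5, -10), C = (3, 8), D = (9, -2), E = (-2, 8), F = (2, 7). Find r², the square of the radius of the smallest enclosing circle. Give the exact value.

93.25

The farthest pair is B–E with squared distance 373. The circle on this segment as diameter has centre (1.5, -1) and r² = 373/4 = 93.25.
Check A: distance² to centre = 11.25 ≤ 93.25, so it lies inside.
All remaining points lie in this disk, and no smaller disk contains both endpoints, so this is the minimum enclosing circle.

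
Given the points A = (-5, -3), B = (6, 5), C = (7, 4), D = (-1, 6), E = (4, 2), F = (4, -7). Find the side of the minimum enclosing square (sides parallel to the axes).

The bounding box has width 12 and height 13.
An axis-aligned square enclosing the set must have side ≥ max(width, height).
So the minimum side is max(12, 13) = 13.

13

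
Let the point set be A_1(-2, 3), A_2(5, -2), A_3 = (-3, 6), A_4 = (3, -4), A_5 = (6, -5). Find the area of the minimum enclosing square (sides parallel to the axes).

121

The bounding box has width 9 and height 11.
An axis-aligned square enclosing the set must have side ≥ max(width, height).
So the minimum side is max(9, 11) = 11.
Area = 11² = 121.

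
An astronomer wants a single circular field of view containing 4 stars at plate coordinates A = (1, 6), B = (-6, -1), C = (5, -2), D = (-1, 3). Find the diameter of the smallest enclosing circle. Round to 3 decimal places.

The minimum enclosing circle is determined by three boundary points: A, B, C.
Their circumcentre is (-1/3, 1/3) with r² = 305/9.
The farthest remaining point D is at distance² 68/9 ≤ 305/9.
Diameter = 2r = 2√(305/9) ≈ 11.643.

11.643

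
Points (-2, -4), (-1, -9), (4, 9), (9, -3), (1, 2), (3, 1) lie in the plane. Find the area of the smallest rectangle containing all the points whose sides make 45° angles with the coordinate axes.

In coordinates u = x + y, v = x − y the rectangle is axis-aligned; the map (x,y)→(u,v) scales areas by 2.
u-values: -6, -10, 13, 6, 3, 4; range = 13 − (-10) = 23.
v-values: 2, 8, -5, 12, -1, 2; range = 12 − (-5) = 17.
Area = (23 × 17) / 2 = 195.5.

195.5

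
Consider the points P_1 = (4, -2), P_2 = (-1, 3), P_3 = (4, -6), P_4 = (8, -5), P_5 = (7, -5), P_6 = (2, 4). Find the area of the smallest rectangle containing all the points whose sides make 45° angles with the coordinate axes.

In coordinates u = x + y, v = x − y the rectangle is axis-aligned; the map (x,y)→(u,v) scales areas by 2.
u-values: 2, 2, -2, 3, 2, 6; range = 6 − (-2) = 8.
v-values: 6, -4, 10, 13, 12, -2; range = 13 − (-4) = 17.
Area = (8 × 17) / 2 = 68.

68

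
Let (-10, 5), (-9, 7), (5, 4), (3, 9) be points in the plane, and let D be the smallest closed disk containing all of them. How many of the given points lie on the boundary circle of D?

By Welzl's lemma the MEC is supported by two points (diametrically opposite) or three points (on a circumcircle).
The farthest pair is (-10, 5)–(5, 4) with squared distance 226. The circle on this segment as diameter has centre (-2.5, 4.5) and r² = 226/4 = 56.5.
Check (-9, 7): distance² to centre = 48.5 ≤ 56.5, so it lies inside.
All remaining points lie in this disk, and no smaller disk contains both endpoints, so this is the minimum enclosing circle.
The points at distance exactly r from the centre are (-10, 5), (5, 4) — 2 points.

2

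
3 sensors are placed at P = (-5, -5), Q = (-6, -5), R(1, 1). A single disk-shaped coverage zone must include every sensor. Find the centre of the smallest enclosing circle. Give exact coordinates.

(-2.5, -2)

Side lengths²: PQ² = 1, PR² = 72, QR² = 85.
Since QR² = 85 ≥ 72 + 1 = 73, the angle opposite QR is not acute, so the smallest enclosing circle has QR as diameter.
Centre = midpoint of QR = (-2.5, -2), r² = 85/4 = 21.25.
Centre = (-2.5, -2).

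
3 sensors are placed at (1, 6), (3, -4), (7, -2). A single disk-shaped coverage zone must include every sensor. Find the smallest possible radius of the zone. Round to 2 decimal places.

5.18

Call the three points A, B, C in the order given.
Side lengths²: AB² = 104, AC² = 100, BC² = 20.
Since AB² = 104 < 100 + 20 = 120, the triangle is acute, so the smallest enclosing circle is the circumcircle.
Circumcentre = (32/11, 13/11), r² = 3250/121.
r = √(3250/121) ≈ 5.18.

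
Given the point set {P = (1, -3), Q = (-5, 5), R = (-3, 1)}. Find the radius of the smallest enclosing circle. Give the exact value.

5

Side lengths²: PQ² = 100, PR² = 32, QR² = 20.
Since PQ² = 100 ≥ 32 + 20 = 52, the angle opposite PQ is not acute, so the smallest enclosing circle has PQ as diameter.
Centre = midpoint of PQ = (-2, 1), r² = 100/4 = 25.
r = √25 = 5.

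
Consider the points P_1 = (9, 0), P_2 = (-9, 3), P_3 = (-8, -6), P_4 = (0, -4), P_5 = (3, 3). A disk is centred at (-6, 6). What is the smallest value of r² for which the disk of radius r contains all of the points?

261

The required radius is the distance from (-6, 6) to the farthest point.
Squared distances: 261, 18, 148, 136, 90.
Maximum is 261, attained at P_1.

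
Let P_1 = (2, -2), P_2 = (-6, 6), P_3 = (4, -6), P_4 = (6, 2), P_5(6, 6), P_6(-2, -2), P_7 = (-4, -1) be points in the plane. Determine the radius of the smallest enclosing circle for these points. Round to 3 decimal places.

7.918

A smallest enclosing disk is always determined by at most three of the input points on its boundary.
The minimum enclosing circle is determined by three boundary points: P_2, P_3, P_5.
Their circumcentre is (0, 5/6) with r² = 2257/36.
The farthest remaining point P_4 is at distance² 1345/36 ≤ 2257/36.
r = √(2257/36) ≈ 7.918.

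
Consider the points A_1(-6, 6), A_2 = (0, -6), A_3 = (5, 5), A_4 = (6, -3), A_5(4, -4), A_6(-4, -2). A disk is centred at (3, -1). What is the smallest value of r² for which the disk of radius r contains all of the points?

130

The required radius is the distance from (3, -1) to the farthest point.
Squared distances: 130, 34, 40, 13, 10, 50.
Maximum is 130, attained at A_1.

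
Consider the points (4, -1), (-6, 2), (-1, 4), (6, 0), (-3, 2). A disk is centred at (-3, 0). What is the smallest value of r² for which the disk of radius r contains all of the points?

81

The required radius is the distance from (-3, 0) to the farthest point.
Squared distances: 50, 13, 20, 81, 4.
Maximum is 81, attained at (6, 0).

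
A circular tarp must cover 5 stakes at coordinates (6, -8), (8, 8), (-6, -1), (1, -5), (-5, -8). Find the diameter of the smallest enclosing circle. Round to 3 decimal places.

By Welzl's lemma the MEC is supported by two points (diametrically opposite) or three points (on a circumcircle).
The farthest pair is (8, 8)–(-5, -8) with squared distance 425. The circle on this segment as diameter has centre (1.5, 0) and r² = 425/4 = 106.25.
Check (6, -8): distance² to centre = 84.25 ≤ 106.25, so it lies inside.
All remaining points lie in this disk, and no smaller disk contains both endpoints, so this is the minimum enclosing circle.
Diameter = 2r = 2√(106.25) ≈ 20.616.

20.616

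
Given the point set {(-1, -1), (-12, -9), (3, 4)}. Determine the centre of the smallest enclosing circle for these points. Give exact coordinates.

Call the three points A, B, C in the order given.
Side lengths²: AB² = 185, AC² = 41, BC² = 394.
Since BC² = 394 ≥ 185 + 41 = 226, the angle opposite BC is not acute, so the smallest enclosing circle has BC as diameter.
Centre = midpoint of BC = (-4.5, -2.5), r² = 394/4 = 98.5.
Centre = (-4.5, -2.5).

(-4.5, -2.5)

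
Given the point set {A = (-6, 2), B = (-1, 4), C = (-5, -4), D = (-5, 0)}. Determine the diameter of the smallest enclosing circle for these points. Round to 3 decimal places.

The minimum enclosing circle of a finite set is fixed by two of the points (as a diameter) or three (as a circumcircle).
The farthest pair is B–C with squared distance 80. The circle on this segment as diameter has centre (-3, 0) and r² = 80/4 = 20.
Check A: distance² to centre = 13 ≤ 20, so it lies inside.
All remaining points lie in this disk, and no smaller disk contains both endpoints, so this is the minimum enclosing circle.
Diameter = 2r = 2√20 ≈ 8.944.

8.944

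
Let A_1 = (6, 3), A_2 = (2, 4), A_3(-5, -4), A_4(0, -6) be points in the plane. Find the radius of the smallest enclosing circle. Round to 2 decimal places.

6.52

The minimum enclosing circle of a finite set is fixed by two of the points (as a diameter) or three (as a circumcircle).
The farthest pair is A_1–A_3 with squared distance 170. The circle on this segment as diameter has centre (0.5, -0.5) and r² = 170/4 = 42.5.
Check A_2: distance² to centre = 22.5 ≤ 42.5, so it lies inside.
All remaining points lie in this disk, and no smaller disk contains both endpoints, so this is the minimum enclosing circle.
r = √(42.5) ≈ 6.52.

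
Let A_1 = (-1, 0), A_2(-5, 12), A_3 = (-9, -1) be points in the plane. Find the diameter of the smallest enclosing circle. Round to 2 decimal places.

13.87

Side lengths²: A_1A_2² = 160, A_1A_3² = 65, A_2A_3² = 185.
Since A_2A_3² = 185 < 160 + 65 = 225, the triangle is acute, so the smallest enclosing circle is the circumcircle.
Circumcentre = (-5.7, 5.1), r² = 48.1.
Diameter = 2r = 2√(48.1) ≈ 13.87.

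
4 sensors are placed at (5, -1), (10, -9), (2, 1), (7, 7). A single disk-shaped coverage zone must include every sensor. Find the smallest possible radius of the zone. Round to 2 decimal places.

8.14

A smallest enclosing disk is always determined by at most three of the input points on its boundary.
The farthest pair is (10, -9)–(7, 7) with squared distance 265. The circle on this segment as diameter has centre (8.5, -1) and r² = 265/4 = 66.25.
Check (5, -1): distance² to centre = 12.25 ≤ 66.25, so it lies inside.
All remaining points lie in this disk, and no smaller disk contains both endpoints, so this is the minimum enclosing circle.
r = √(66.25) ≈ 8.14.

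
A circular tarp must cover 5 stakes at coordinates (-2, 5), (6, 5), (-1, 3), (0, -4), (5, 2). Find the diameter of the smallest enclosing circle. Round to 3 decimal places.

11.081

By Welzl's lemma the MEC is supported by two points (diametrically opposite) or three points (on a circumcircle).
The minimum enclosing circle is determined by three boundary points: (-2, 5), (6, 5), (0, -4).
Their circumcentre is (2, 7/6) with r² = 1105/36.
The farthest remaining point (-1, 3) is at distance² 445/36 ≤ 1105/36.
Diameter = 2r = 2√(1105/36) ≈ 11.081.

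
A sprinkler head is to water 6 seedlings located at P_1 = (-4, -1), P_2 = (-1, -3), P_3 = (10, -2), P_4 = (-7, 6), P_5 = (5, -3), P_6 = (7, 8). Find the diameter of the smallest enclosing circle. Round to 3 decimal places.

A smallest enclosing disk is always determined by at most three of the input points on its boundary.
The farthest pair is P_3–P_4 with squared distance 353. The circle on this segment as diameter has centre (1.5, 2) and r² = 353/4 = 88.25.
Check P_1: distance² to centre = 39.25 ≤ 88.25, so it lies inside.
All remaining points lie in this disk, and no smaller disk contains both endpoints, so this is the minimum enclosing circle.
Diameter = 2r = 2√(88.25) ≈ 18.788.

18.788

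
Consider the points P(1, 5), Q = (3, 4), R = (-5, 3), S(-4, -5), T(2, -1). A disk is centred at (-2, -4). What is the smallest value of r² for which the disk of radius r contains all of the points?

90

The required radius is the distance from (-2, -4) to the farthest point.
Squared distances: 90, 89, 58, 5, 25.
Maximum is 90, attained at P.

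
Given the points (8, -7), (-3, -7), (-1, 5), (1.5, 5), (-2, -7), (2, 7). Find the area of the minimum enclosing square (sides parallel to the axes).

196

The bounding box has width 11 and height 14.
An axis-aligned square enclosing the set must have side ≥ max(width, height).
So the minimum side is max(11, 14) = 14.
Area = 14² = 196.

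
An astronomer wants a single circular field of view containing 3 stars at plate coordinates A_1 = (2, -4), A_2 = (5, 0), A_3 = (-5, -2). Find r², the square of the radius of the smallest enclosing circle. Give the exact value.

26

Side lengths²: A_1A_2² = 25, A_1A_3² = 53, A_2A_3² = 104.
Since A_2A_3² = 104 ≥ 53 + 25 = 78, the angle opposite A_2A_3 is not acute, so the smallest enclosing circle has A_2A_3 as diameter.
Centre = midpoint of A_2A_3 = (0, -1), r² = 104/4 = 26.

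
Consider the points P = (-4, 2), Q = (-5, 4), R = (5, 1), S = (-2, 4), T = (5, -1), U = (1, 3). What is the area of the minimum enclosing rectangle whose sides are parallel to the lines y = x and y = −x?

60

In coordinates u = x + y, v = x − y the rectangle is axis-aligned; the map (x,y)→(u,v) scales areas by 2.
u-values: -2, -1, 6, 2, 4, 4; range = 6 − (-2) = 8.
v-values: -6, -9, 4, -6, 6, -2; range = 6 − (-9) = 15.
Area = (8 × 15) / 2 = 60.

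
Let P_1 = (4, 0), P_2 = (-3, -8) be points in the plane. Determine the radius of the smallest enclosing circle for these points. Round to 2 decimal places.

5.32

The smallest circle enclosing two points has them as diameter endpoints.
Centre = midpoint = (0.5, -4); r² = |P_1P_2|²/4 = 113/4 = 28.25.
r = √(28.25) ≈ 5.32.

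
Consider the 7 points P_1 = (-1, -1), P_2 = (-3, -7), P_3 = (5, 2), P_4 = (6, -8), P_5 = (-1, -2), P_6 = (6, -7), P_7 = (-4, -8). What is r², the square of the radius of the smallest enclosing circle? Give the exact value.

A smallest enclosing disk is always determined by at most three of the input points on its boundary.
The minimum enclosing circle is determined by three boundary points: P_3, P_4, P_7.
Their circumcentre is (1, -3.45) with r² = 45.7025.
The farthest remaining point P_6 is at distance² 37.6025 ≤ 45.7025.

45.7025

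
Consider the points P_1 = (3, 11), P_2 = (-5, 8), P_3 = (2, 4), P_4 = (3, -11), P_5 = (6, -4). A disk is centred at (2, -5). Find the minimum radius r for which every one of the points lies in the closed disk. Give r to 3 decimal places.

The required radius is the distance from (2, -5) to the farthest point.
Squared distances: 257, 218, 81, 37, 17.
Maximum is 257, attained at P_1.
r = √257 ≈ 16.031.

16.031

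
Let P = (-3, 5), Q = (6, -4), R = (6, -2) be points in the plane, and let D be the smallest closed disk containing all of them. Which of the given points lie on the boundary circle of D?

P, Q

Side lengths²: PQ² = 162, PR² = 130, QR² = 4.
Since PQ² = 162 ≥ 130 + 4 = 134, the angle opposite PQ is not acute, so the smallest enclosing circle has PQ as diameter.
Centre = midpoint of PQ = (1.5, 0.5), r² = 162/4 = 40.5.
The points at distance exactly r from the centre are P, Q — 2 points.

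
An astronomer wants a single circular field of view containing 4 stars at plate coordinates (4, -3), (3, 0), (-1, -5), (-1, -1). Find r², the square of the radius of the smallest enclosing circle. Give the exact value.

10.25

By Welzl's lemma the MEC is supported by two points (diametrically opposite) or three points (on a circumcircle).
The farthest pair is (3, 0)–(-1, -5) with squared distance 41. The circle on this segment as diameter has centre (1, -2.5) and r² = 41/4 = 10.25.
Check (4, -3): distance² to centre = 9.25 ≤ 10.25, so it lies inside.
All remaining points lie in this disk, and no smaller disk contains both endpoints, so this is the minimum enclosing circle.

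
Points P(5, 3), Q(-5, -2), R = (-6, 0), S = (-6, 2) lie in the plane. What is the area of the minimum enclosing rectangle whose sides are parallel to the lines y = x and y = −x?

In coordinates u = x + y, v = x − y the rectangle is axis-aligned; the map (x,y)→(u,v) scales areas by 2.
u-values: 8, -7, -6, -4; range = 8 − (-7) = 15.
v-values: 2, -3, -6, -8; range = 2 − (-8) = 10.
Area = (15 × 10) / 2 = 75.

75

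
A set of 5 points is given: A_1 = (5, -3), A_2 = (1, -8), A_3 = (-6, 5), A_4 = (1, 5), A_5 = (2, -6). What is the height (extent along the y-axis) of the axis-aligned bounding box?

max y = 5, min y = -8, so height = 13.

13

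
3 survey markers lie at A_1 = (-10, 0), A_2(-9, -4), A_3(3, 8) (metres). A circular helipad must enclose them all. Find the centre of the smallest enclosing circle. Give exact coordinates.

Side lengths²: A_1A_2² = 17, A_1A_3² = 233, A_2A_3² = 288.
Since A_2A_3² = 288 ≥ 233 + 17 = 250, the angle opposite A_2A_3 is not acute, so the smallest enclosing circle has A_2A_3 as diameter.
Centre = midpoint of A_2A_3 = (-3, 2), r² = 288/4 = 72.
Centre = (-3, 2).

(-3, 2)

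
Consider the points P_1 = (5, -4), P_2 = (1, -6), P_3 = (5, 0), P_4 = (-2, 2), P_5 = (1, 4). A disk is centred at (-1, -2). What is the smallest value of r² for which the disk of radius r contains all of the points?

The required radius is the distance from (-1, -2) to the farthest point.
Squared distances: 40, 20, 40, 17, 40.
Maximum is 40, attained at P_1.

40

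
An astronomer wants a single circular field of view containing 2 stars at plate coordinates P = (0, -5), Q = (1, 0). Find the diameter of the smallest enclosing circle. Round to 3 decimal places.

The smallest circle enclosing two points has them as diameter endpoints.
Centre = midpoint = (0.5, -2.5); r² = |PQ|²/4 = 26/4 = 6.5.
Diameter = 2r = 2√(6.5) ≈ 5.099.

5.099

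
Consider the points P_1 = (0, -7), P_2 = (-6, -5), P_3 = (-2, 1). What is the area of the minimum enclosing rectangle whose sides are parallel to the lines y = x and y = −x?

50

In coordinates u = x + y, v = x − y the rectangle is axis-aligned; the map (x,y)→(u,v) scales areas by 2.
u-values: -7, -11, -1; range = -1 − (-11) = 10.
v-values: 7, -1, -3; range = 7 − (-3) = 10.
Area = (10 × 10) / 2 = 50.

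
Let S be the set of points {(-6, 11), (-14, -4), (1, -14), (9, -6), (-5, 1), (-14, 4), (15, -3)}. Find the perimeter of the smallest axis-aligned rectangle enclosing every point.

Width = max x − min x = 15 − (-14) = 29.
Height = max y − min y = 11 − (-14) = 25.
Perimeter = 2(29 + 25) = 108.

108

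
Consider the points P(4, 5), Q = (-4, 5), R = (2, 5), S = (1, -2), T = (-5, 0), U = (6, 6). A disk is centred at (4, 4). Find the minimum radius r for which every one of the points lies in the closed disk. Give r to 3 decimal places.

9.849

The required radius is the distance from (4, 4) to the farthest point.
Squared distances: 1, 65, 5, 45, 97, 8.
Maximum is 97, attained at T.
r = √97 ≈ 9.849.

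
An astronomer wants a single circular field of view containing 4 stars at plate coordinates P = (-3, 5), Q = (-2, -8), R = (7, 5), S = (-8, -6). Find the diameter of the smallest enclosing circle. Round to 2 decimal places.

A smallest enclosing disk is always determined by at most three of the input points on its boundary.
The farthest pair is R–S with squared distance 346. The circle on this segment as diameter has centre (-0.5, -0.5) and r² = 346/4 = 86.5.
Check P: distance² to centre = 36.5 ≤ 86.5, so it lies inside.
All remaining points lie in this disk, and no smaller disk contains both endpoints, so this is the minimum enclosing circle.
Diameter = 2r = 2√(86.5) ≈ 18.60.

18.60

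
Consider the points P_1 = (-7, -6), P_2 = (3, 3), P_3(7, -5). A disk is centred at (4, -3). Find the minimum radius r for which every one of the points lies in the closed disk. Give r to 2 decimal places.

The required radius is the distance from (4, -3) to the farthest point.
Squared distances: 130, 37, 13.
Maximum is 130, attained at P_1.
r = √130 ≈ 11.40.

11.40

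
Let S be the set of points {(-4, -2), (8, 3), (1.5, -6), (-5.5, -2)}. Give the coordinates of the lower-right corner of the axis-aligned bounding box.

x-range [-5.5, 8], y-range [-6, 3].
The lower-right corner is (8, -6).

(8, -6)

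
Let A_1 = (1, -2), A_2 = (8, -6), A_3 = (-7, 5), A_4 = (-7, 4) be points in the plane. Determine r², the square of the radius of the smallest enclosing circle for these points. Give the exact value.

The farthest pair is A_2–A_3 with squared distance 346. The circle on this segment as diameter has centre (0.5, -0.5) and r² = 346/4 = 86.5.
Check A_1: distance² to centre = 2.5 ≤ 86.5, so it lies inside.
All remaining points lie in this disk, and no smaller disk contains both endpoints, so this is the minimum enclosing circle.

86.5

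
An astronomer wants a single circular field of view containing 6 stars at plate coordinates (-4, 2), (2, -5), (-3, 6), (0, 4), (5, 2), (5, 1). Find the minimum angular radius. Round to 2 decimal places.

A smallest enclosing disk is always determined by at most three of the input points on its boundary.
The farthest pair is (2, -5)–(-3, 6) with squared distance 146. The circle on this segment as diameter has centre (-0.5, 0.5) and r² = 146/4 = 36.5.
Check (-4, 2): distance² to centre = 14.5 ≤ 36.5, so it lies inside.
All remaining points lie in this disk, and no smaller disk contains both endpoints, so this is the minimum enclosing circle.
r = √(36.5) ≈ 6.04.

6.04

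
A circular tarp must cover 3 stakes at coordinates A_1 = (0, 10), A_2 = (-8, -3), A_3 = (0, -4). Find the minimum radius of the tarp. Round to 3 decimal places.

7.692

Side lengths²: A_1A_2² = 233, A_1A_3² = 196, A_2A_3² = 65.
Since A_1A_2² = 233 < 196 + 65 = 261, the triangle is acute, so the smallest enclosing circle is the circumcircle.
Circumcentre = (-3.1875, 3), r² = 59.16015625.
r = √(59.16015625) ≈ 7.692.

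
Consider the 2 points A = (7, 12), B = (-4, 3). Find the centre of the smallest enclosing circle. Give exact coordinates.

(1.5, 7.5)

The smallest circle enclosing two points has them as diameter endpoints.
Centre = midpoint = (1.5, 7.5); r² = |AB|²/4 = 202/4 = 50.5.
Centre = (1.5, 7.5).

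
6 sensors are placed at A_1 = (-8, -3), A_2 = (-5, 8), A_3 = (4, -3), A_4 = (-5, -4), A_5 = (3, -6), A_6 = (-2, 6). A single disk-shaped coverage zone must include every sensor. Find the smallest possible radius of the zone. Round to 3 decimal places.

The minimum enclosing circle of a finite set is fixed by two of the points (as a diameter) or three (as a circumcircle).
The farthest pair is A_2–A_5 with squared distance 260. The circle on this segment as diameter has centre (-1, 1) and r² = 260/4 = 65.
Check A_1: distance² to centre = 65 ≤ 65, so it lies inside.
All remaining points lie in this disk, and no smaller disk contains both endpoints, so this is the minimum enclosing circle.
r = √65 ≈ 8.062.

8.062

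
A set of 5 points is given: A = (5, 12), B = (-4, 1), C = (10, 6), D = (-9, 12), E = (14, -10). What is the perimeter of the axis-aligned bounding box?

Width = max x − min x = 14 − (-9) = 23.
Height = max y − min y = 12 − (-10) = 22.
Perimeter = 2(23 + 22) = 90.

90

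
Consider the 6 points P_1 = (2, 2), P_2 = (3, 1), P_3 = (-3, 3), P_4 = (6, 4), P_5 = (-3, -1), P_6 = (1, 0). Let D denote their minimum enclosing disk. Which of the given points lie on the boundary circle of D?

P_4, P_5

A smallest enclosing disk is always determined by at most three of the input points on its boundary.
The farthest pair is P_4–P_5 with squared distance 106. The circle on this segment as diameter has centre (1.5, 1.5) and r² = 106/4 = 26.5.
Check P_1: distance² to centre = 0.5 ≤ 26.5, so it lies inside.
All remaining points lie in this disk, and no smaller disk contains both endpoints, so this is the minimum enclosing circle.
The points at distance exactly r from the centre are P_4, P_5 — 2 points.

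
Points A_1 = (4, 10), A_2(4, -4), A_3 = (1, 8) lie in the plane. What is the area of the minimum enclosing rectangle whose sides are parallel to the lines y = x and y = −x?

105

In coordinates u = x + y, v = x − y the rectangle is axis-aligned; the map (x,y)→(u,v) scales areas by 2.
u-values: 14, 0, 9; range = 14 − 0 = 14.
v-values: -6, 8, -7; range = 8 − (-7) = 15.
Area = (14 × 15) / 2 = 105.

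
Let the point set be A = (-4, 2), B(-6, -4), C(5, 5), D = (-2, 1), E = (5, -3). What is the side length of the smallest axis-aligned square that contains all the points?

The bounding box has width 11 and height 9.
An axis-aligned square enclosing the set must have side ≥ max(width, height).
So the minimum side is max(11, 9) = 11.

11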